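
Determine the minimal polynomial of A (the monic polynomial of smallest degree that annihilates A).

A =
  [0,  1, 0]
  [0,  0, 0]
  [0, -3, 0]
x^2

The characteristic polynomial is χ_A(x) = x^3, so the eigenvalues are known. The minimal polynomial is
  m_A(x) = Π_λ (x − λ)^{k_λ}
where k_λ is the size of the *largest* Jordan block for λ (equivalently, the smallest k with (A − λI)^k v = 0 for every generalised eigenvector v of λ).

  λ = 0: largest Jordan block has size 2, contributing (x − 0)^2

So m_A(x) = x^2 = x^2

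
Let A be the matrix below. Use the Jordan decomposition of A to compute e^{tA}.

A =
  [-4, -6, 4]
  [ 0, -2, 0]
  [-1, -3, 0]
e^{tA} =
  [-2*t*exp(-2*t) + exp(-2*t), -6*t*exp(-2*t), 4*t*exp(-2*t)]
  [0, exp(-2*t), 0]
  [-t*exp(-2*t), -3*t*exp(-2*t), 2*t*exp(-2*t) + exp(-2*t)]

Strategy: write A = P · J · P⁻¹ where J is a Jordan canonical form, so e^{tA} = P · e^{tJ} · P⁻¹, and e^{tJ} can be computed block-by-block.

A has Jordan form
J =
  [-2,  1,  0]
  [ 0, -2,  0]
  [ 0,  0, -2]
(up to reordering of blocks).

Per-block formulas:
  For a 1×1 block at λ = -2: exp(t · [-2]) = [e^(-2t)].
  For a 2×2 Jordan block J_2(-2): exp(t · J_2(-2)) = e^(-2t)·(I + t·N), where N is the 2×2 nilpotent shift.

After assembling e^{tJ} and conjugating by P, we get:

e^{tA} =
  [-2*t*exp(-2*t) + exp(-2*t), -6*t*exp(-2*t), 4*t*exp(-2*t)]
  [0, exp(-2*t), 0]
  [-t*exp(-2*t), -3*t*exp(-2*t), 2*t*exp(-2*t) + exp(-2*t)]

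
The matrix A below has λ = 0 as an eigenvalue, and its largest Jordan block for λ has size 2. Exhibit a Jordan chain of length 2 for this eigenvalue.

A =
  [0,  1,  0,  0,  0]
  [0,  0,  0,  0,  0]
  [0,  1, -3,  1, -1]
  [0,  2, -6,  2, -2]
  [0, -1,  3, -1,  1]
A Jordan chain for λ = 0 of length 2:
v_1 = (1, 0, 1, 2, -1)ᵀ
v_2 = (0, 1, 0, 0, 0)ᵀ

Let N = A − (0)·I. We want v_2 with N^2 v_2 = 0 but N^1 v_2 ≠ 0; then v_{j-1} := N · v_j for j = 2, …, 2.

Pick v_2 = (0, 1, 0, 0, 0)ᵀ.
Then v_1 = N · v_2 = (1, 0, 1, 2, -1)ᵀ.

Sanity check: (A − (0)·I) v_1 = (0, 0, 0, 0, 0)ᵀ = 0. ✓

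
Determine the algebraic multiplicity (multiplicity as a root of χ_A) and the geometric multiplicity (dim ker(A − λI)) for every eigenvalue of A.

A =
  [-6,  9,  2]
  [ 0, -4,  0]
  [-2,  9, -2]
λ = -4: alg = 3, geom = 2

Step 1 — factor the characteristic polynomial to read off the algebraic multiplicities:
  χ_A(x) = (x + 4)^3

Step 2 — compute geometric multiplicities via the rank-nullity identity g(λ) = n − rank(A − λI):
  rank(A − (-4)·I) = 1, so dim ker(A − (-4)·I) = n − 1 = 2

Summary:
  λ = -4: algebraic multiplicity = 3, geometric multiplicity = 2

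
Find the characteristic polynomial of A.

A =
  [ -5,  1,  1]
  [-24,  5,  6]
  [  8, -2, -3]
x^3 + 3*x^2 + 3*x + 1

Expanding det(x·I − A) (e.g. by cofactor expansion or by noting that A is similar to its Jordan form J, which has the same characteristic polynomial as A) gives
  χ_A(x) = x^3 + 3*x^2 + 3*x + 1
which factors as (x + 1)^3. The eigenvalues (with algebraic multiplicities) are λ = -1 with multiplicity 3.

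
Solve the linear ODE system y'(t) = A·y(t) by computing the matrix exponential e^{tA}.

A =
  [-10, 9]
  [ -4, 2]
e^{tA} =
  [-6*t*exp(-4*t) + exp(-4*t), 9*t*exp(-4*t)]
  [-4*t*exp(-4*t), 6*t*exp(-4*t) + exp(-4*t)]

Strategy: write A = P · J · P⁻¹ where J is a Jordan canonical form, so e^{tA} = P · e^{tJ} · P⁻¹, and e^{tJ} can be computed block-by-block.

A has Jordan form
J =
  [-4,  1]
  [ 0, -4]
(up to reordering of blocks).

Per-block formulas:
  For a 2×2 Jordan block J_2(-4): exp(t · J_2(-4)) = e^(-4t)·(I + t·N), where N is the 2×2 nilpotent shift.

After assembling e^{tJ} and conjugating by P, we get:

e^{tA} =
  [-6*t*exp(-4*t) + exp(-4*t), 9*t*exp(-4*t)]
  [-4*t*exp(-4*t), 6*t*exp(-4*t) + exp(-4*t)]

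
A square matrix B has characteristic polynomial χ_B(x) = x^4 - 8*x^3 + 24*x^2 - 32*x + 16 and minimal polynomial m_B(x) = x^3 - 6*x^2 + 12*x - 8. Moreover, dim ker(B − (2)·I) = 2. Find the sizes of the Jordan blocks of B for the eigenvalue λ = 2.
Block sizes for λ = 2: [3, 1]

Step 1 — from the characteristic polynomial, algebraic multiplicity of λ = 2 is 4. From dim ker(B − (2)·I) = 2, there are exactly 2 Jordan blocks for λ = 2.
Step 2 — from the minimal polynomial, the factor (x − 2)^3 tells us the largest block for λ = 2 has size 3.
Step 3 — with total size 4, 2 blocks, and largest block 3, the block sizes (in nonincreasing order) are [3, 1].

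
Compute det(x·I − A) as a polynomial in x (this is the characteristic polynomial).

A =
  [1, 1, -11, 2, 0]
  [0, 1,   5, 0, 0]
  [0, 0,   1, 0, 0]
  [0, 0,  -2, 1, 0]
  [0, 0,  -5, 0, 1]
x^5 - 5*x^4 + 10*x^3 - 10*x^2 + 5*x - 1

Expanding det(x·I − A) (e.g. by cofactor expansion or by noting that A is similar to its Jordan form J, which has the same characteristic polynomial as A) gives
  χ_A(x) = x^5 - 5*x^4 + 10*x^3 - 10*x^2 + 5*x - 1
which factors as (x - 1)^5. The eigenvalues (with algebraic multiplicities) are λ = 1 with multiplicity 5.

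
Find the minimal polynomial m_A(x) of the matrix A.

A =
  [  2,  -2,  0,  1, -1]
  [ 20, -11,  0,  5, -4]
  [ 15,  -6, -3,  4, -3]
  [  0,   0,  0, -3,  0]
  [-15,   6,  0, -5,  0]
x^2 + 6*x + 9

The characteristic polynomial is χ_A(x) = (x + 3)^5, so the eigenvalues are known. The minimal polynomial is
  m_A(x) = Π_λ (x − λ)^{k_λ}
where k_λ is the size of the *largest* Jordan block for λ (equivalently, the smallest k with (A − λI)^k v = 0 for every generalised eigenvector v of λ).

  λ = -3: largest Jordan block has size 2, contributing (x + 3)^2

So m_A(x) = (x + 3)^2 = x^2 + 6*x + 9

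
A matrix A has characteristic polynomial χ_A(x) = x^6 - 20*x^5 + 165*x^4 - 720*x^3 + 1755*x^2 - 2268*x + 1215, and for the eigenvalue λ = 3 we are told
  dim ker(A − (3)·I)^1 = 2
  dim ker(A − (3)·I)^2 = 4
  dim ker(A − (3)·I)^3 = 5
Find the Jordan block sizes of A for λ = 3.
Block sizes for λ = 3: [3, 2]

From the dimensions of kernels of powers, the number of Jordan blocks of size at least j is d_j − d_{j−1} where d_j = dim ker(N^j) (with d_0 = 0). Computing the differences gives [2, 2, 1].
The number of blocks of size exactly k is (#blocks of size ≥ k) − (#blocks of size ≥ k + 1), so the partition is: 1 block(s) of size 2, 1 block(s) of size 3.
In nonincreasing order the block sizes are [3, 2].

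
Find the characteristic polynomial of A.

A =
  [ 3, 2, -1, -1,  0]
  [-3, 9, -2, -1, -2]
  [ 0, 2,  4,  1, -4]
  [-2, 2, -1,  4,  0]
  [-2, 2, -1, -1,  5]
x^5 - 25*x^4 + 250*x^3 - 1250*x^2 + 3125*x - 3125

Expanding det(x·I − A) (e.g. by cofactor expansion or by noting that A is similar to its Jordan form J, which has the same characteristic polynomial as A) gives
  χ_A(x) = x^5 - 25*x^4 + 250*x^3 - 1250*x^2 + 3125*x - 3125
which factors as (x - 5)^5. The eigenvalues (with algebraic multiplicities) are λ = 5 with multiplicity 5.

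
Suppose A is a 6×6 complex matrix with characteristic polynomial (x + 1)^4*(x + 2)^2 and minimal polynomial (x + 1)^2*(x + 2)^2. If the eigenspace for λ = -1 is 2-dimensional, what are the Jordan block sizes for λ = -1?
Block sizes for λ = -1: [2, 2]

Step 1 — from the characteristic polynomial, algebraic multiplicity of λ = -1 is 4. From dim ker(A − (-1)·I) = 2, there are exactly 2 Jordan blocks for λ = -1.
Step 2 — from the minimal polynomial, the factor (x + 1)^2 tells us the largest block for λ = -1 has size 2.
Step 3 — with total size 4, 2 blocks, and largest block 2, the block sizes (in nonincreasing order) are [2, 2].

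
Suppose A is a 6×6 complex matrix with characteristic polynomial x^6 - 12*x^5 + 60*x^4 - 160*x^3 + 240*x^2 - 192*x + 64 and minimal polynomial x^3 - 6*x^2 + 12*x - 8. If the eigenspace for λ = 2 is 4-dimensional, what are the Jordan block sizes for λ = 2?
Block sizes for λ = 2: [3, 1, 1, 1]

Step 1 — from the characteristic polynomial, algebraic multiplicity of λ = 2 is 6. From dim ker(A − (2)·I) = 4, there are exactly 4 Jordan blocks for λ = 2.
Step 2 — from the minimal polynomial, the factor (x − 2)^3 tells us the largest block for λ = 2 has size 3.
Step 3 — with total size 6, 4 blocks, and largest block 3, the block sizes (in nonincreasing order) are [3, 1, 1, 1].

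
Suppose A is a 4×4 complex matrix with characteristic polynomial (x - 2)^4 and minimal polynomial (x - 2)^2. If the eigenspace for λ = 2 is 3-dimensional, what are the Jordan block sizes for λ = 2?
Block sizes for λ = 2: [2, 1, 1]

Step 1 — from the characteristic polynomial, algebraic multiplicity of λ = 2 is 4. From dim ker(A − (2)·I) = 3, there are exactly 3 Jordan blocks for λ = 2.
Step 2 — from the minimal polynomial, the factor (x − 2)^2 tells us the largest block for λ = 2 has size 2.
Step 3 — with total size 4, 3 blocks, and largest block 2, the block sizes (in nonincreasing order) are [2, 1, 1].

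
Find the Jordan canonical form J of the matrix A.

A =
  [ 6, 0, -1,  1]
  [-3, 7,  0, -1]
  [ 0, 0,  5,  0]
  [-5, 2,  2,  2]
J_3(5) ⊕ J_1(5)

The characteristic polynomial is
  det(x·I − A) = x^4 - 20*x^3 + 150*x^2 - 500*x + 625 = (x - 5)^4

Eigenvalues and multiplicities (the geometric multiplicity of λ is n − rank(A − λI), which equals the number of Jordan blocks for λ):
  λ = 5: algebraic multiplicity = 4, geometric multiplicity = 2

Determining the block sizes for each eigenvalue:
  λ = 5: with am = 4 and gm = 2, the partition is not yet determined (e.g. several partitions of 4 into 2 parts exist). Let N = A − (5)·I. Computing rank(N^1) = 2, rank(N^2) = 1, rank(N^3) = 0; the number of blocks of size ≥ j is rank(N^{j−1}) − rank(N^j), giving [2, 1, 1]. So we have 1 block(s) of size 3, 1 block(s) of size 1 → block sizes [3, 1]

Assembling the blocks gives a Jordan form
J =
  [5, 1, 0, 0]
  [0, 5, 1, 0]
  [0, 0, 5, 0]
  [0, 0, 0, 5]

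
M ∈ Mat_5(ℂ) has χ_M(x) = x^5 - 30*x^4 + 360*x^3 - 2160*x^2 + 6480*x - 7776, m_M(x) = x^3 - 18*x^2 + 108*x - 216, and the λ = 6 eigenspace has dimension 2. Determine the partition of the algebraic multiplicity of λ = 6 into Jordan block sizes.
Block sizes for λ = 6: [3, 2]

Step 1 — from the characteristic polynomial, algebraic multiplicity of λ = 6 is 5. From dim ker(M − (6)·I) = 2, there are exactly 2 Jordan blocks for λ = 6.
Step 2 — from the minimal polynomial, the factor (x − 6)^3 tells us the largest block for λ = 6 has size 3.
Step 3 — with total size 5, 2 blocks, and largest block 3, the block sizes (in nonincreasing order) are [3, 2].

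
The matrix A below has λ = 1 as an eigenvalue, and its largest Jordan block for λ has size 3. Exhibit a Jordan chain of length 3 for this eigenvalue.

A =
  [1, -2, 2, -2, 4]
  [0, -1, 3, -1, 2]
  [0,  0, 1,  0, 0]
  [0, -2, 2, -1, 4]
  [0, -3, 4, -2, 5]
A Jordan chain for λ = 1 of length 3:
v_1 = (-4, 0, 0, -4, -2)ᵀ
v_2 = (-2, -2, 0, -2, -3)ᵀ
v_3 = (0, 1, 0, 0, 0)ᵀ

Let N = A − (1)·I. We want v_3 with N^3 v_3 = 0 but N^2 v_3 ≠ 0; then v_{j-1} := N · v_j for j = 3, …, 2.

Pick v_3 = (0, 1, 0, 0, 0)ᵀ.
Then v_2 = N · v_3 = (-2, -2, 0, -2, -3)ᵀ.
Then v_1 = N · v_2 = (-4, 0, 0, -4, -2)ᵀ.

Sanity check: (A − (1)·I) v_1 = (0, 0, 0, 0, 0)ᵀ = 0. ✓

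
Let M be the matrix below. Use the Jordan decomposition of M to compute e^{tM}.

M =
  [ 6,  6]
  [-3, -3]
e^{tM} =
  [2*exp(3*t) - 1, 2*exp(3*t) - 2]
  [1 - exp(3*t), 2 - exp(3*t)]

Strategy: write M = P · J · P⁻¹ where J is a Jordan canonical form, so e^{tM} = P · e^{tJ} · P⁻¹, and e^{tJ} can be computed block-by-block.

M has Jordan form
J =
  [0, 0]
  [0, 3]
(up to reordering of blocks).

Per-block formulas:
  For a 1×1 block at λ = 0: exp(t · [0]) = [e^(0t)].
  For a 1×1 block at λ = 3: exp(t · [3]) = [e^(3t)].

After assembling e^{tJ} and conjugating by P, we get:

e^{tM} =
  [2*exp(3*t) - 1, 2*exp(3*t) - 2]
  [1 - exp(3*t), 2 - exp(3*t)]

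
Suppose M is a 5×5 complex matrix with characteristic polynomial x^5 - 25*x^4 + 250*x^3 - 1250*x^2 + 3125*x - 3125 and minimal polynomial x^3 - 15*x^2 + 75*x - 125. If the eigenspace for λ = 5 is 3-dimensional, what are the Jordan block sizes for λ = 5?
Block sizes for λ = 5: [3, 1, 1]

Step 1 — from the characteristic polynomial, algebraic multiplicity of λ = 5 is 5. From dim ker(M − (5)·I) = 3, there are exactly 3 Jordan blocks for λ = 5.
Step 2 — from the minimal polynomial, the factor (x − 5)^3 tells us the largest block for λ = 5 has size 3.
Step 3 — with total size 5, 3 blocks, and largest block 3, the block sizes (in nonincreasing order) are [3, 1, 1].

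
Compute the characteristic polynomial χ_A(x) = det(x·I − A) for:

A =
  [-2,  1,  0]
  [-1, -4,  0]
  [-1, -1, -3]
x^3 + 9*x^2 + 27*x + 27

Expanding det(x·I − A) (e.g. by cofactor expansion or by noting that A is similar to its Jordan form J, which has the same characteristic polynomial as A) gives
  χ_A(x) = x^3 + 9*x^2 + 27*x + 27
which factors as (x + 3)^3. The eigenvalues (with algebraic multiplicities) are λ = -3 with multiplicity 3.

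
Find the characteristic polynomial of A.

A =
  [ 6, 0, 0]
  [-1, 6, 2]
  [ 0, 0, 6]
x^3 - 18*x^2 + 108*x - 216

Expanding det(x·I − A) (e.g. by cofactor expansion or by noting that A is similar to its Jordan form J, which has the same characteristic polynomial as A) gives
  χ_A(x) = x^3 - 18*x^2 + 108*x - 216
which factors as (x - 6)^3. The eigenvalues (with algebraic multiplicities) are λ = 6 with multiplicity 3.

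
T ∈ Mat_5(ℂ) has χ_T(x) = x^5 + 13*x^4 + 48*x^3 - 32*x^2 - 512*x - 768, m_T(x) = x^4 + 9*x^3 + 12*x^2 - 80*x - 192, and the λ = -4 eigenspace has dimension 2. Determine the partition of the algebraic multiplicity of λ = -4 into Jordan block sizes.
Block sizes for λ = -4: [3, 1]

Step 1 — from the characteristic polynomial, algebraic multiplicity of λ = -4 is 4. From dim ker(T − (-4)·I) = 2, there are exactly 2 Jordan blocks for λ = -4.
Step 2 — from the minimal polynomial, the factor (x + 4)^3 tells us the largest block for λ = -4 has size 3.
Step 3 — with total size 4, 2 blocks, and largest block 3, the block sizes (in nonincreasing order) are [3, 1].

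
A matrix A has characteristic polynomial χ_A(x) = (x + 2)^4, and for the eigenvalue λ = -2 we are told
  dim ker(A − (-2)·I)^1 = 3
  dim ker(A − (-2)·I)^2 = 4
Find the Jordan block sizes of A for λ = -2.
Block sizes for λ = -2: [2, 1, 1]

From the dimensions of kernels of powers, the number of Jordan blocks of size at least j is d_j − d_{j−1} where d_j = dim ker(N^j) (with d_0 = 0). Computing the differences gives [3, 1].
The number of blocks of size exactly k is (#blocks of size ≥ k) − (#blocks of size ≥ k + 1), so the partition is: 2 block(s) of size 1, 1 block(s) of size 2.
In nonincreasing order the block sizes are [2, 1, 1].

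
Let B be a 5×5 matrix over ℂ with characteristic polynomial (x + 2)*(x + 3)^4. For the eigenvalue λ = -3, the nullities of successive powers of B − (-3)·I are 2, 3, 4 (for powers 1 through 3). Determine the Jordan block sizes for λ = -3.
Block sizes for λ = -3: [3, 1]

From the dimensions of kernels of powers, the number of Jordan blocks of size at least j is d_j − d_{j−1} where d_j = dim ker(N^j) (with d_0 = 0). Computing the differences gives [2, 1, 1].
The number of blocks of size exactly k is (#blocks of size ≥ k) − (#blocks of size ≥ k + 1), so the partition is: 1 block(s) of size 1, 1 block(s) of size 3.
In nonincreasing order the block sizes are [3, 1].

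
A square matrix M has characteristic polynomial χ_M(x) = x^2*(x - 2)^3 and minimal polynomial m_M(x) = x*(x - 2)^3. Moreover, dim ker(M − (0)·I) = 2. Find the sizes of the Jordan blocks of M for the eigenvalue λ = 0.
Block sizes for λ = 0: [1, 1]

Step 1 — from the characteristic polynomial, algebraic multiplicity of λ = 0 is 2. From dim ker(M − (0)·I) = 2, there are exactly 2 Jordan blocks for λ = 0.
Step 2 — from the minimal polynomial, the factor (x − 0) tells us the largest block for λ = 0 has size 1.
Step 3 — with total size 2, 2 blocks, and largest block 1, the block sizes (in nonincreasing order) are [1, 1].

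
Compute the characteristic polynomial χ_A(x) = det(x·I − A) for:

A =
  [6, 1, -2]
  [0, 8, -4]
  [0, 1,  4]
x^3 - 18*x^2 + 108*x - 216

Expanding det(x·I − A) (e.g. by cofactor expansion or by noting that A is similar to its Jordan form J, which has the same characteristic polynomial as A) gives
  χ_A(x) = x^3 - 18*x^2 + 108*x - 216
which factors as (x - 6)^3. The eigenvalues (with algebraic multiplicities) are λ = 6 with multiplicity 3.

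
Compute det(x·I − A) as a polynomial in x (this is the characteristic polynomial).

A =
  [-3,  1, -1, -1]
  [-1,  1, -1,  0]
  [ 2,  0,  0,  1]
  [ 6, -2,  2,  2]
x^4

Expanding det(x·I − A) (e.g. by cofactor expansion or by noting that A is similar to its Jordan form J, which has the same characteristic polynomial as A) gives
  χ_A(x) = x^4
which factors as x^4. The eigenvalues (with algebraic multiplicities) are λ = 0 with multiplicity 4.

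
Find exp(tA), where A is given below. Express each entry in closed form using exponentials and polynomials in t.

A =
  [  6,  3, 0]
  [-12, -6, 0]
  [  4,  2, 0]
e^{tA} =
  [6*t + 1, 3*t, 0]
  [-12*t, 1 - 6*t, 0]
  [4*t, 2*t, 1]

Strategy: write A = P · J · P⁻¹ where J is a Jordan canonical form, so e^{tA} = P · e^{tJ} · P⁻¹, and e^{tJ} can be computed block-by-block.

A has Jordan form
J =
  [0, 1, 0]
  [0, 0, 0]
  [0, 0, 0]
(up to reordering of blocks).

Per-block formulas:
  For a 2×2 Jordan block J_2(0): exp(t · J_2(0)) = e^(0t)·(I + t·N), where N is the 2×2 nilpotent shift.
  For a 1×1 block at λ = 0: exp(t · [0]) = [e^(0t)].

After assembling e^{tJ} and conjugating by P, we get:

e^{tA} =
  [6*t + 1, 3*t, 0]
  [-12*t, 1 - 6*t, 0]
  [4*t, 2*t, 1]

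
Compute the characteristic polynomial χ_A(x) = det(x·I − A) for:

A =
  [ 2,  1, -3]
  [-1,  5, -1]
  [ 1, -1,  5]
x^3 - 12*x^2 + 48*x - 64

Expanding det(x·I − A) (e.g. by cofactor expansion or by noting that A is similar to its Jordan form J, which has the same characteristic polynomial as A) gives
  χ_A(x) = x^3 - 12*x^2 + 48*x - 64
which factors as (x - 4)^3. The eigenvalues (with algebraic multiplicities) are λ = 4 with multiplicity 3.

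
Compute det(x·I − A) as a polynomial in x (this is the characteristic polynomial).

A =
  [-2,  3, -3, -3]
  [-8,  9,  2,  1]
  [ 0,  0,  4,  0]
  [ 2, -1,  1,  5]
x^4 - 16*x^3 + 96*x^2 - 256*x + 256

Expanding det(x·I − A) (e.g. by cofactor expansion or by noting that A is similar to its Jordan form J, which has the same characteristic polynomial as A) gives
  χ_A(x) = x^4 - 16*x^3 + 96*x^2 - 256*x + 256
which factors as (x - 4)^4. The eigenvalues (with algebraic multiplicities) are λ = 4 with multiplicity 4.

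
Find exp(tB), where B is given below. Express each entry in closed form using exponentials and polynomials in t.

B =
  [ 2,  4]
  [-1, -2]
e^{tB} =
  [2*t + 1, 4*t]
  [-t, 1 - 2*t]

Strategy: write B = P · J · P⁻¹ where J is a Jordan canonical form, so e^{tB} = P · e^{tJ} · P⁻¹, and e^{tJ} can be computed block-by-block.

B has Jordan form
J =
  [0, 1]
  [0, 0]
(up to reordering of blocks).

Per-block formulas:
  For a 2×2 Jordan block J_2(0): exp(t · J_2(0)) = e^(0t)·(I + t·N), where N is the 2×2 nilpotent shift.

After assembling e^{tJ} and conjugating by P, we get:

e^{tB} =
  [2*t + 1, 4*t]
  [-t, 1 - 2*t]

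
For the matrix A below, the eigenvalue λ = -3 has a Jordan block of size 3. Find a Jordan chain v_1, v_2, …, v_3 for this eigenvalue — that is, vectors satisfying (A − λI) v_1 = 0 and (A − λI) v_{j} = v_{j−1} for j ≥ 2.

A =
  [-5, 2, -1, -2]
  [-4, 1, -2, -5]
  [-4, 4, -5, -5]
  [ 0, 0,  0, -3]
A Jordan chain for λ = -3 of length 3:
v_1 = (-1, -2, -2, 0)ᵀ
v_2 = (-2, -5, -5, 0)ᵀ
v_3 = (0, 0, 0, 1)ᵀ

Let N = A − (-3)·I. We want v_3 with N^3 v_3 = 0 but N^2 v_3 ≠ 0; then v_{j-1} := N · v_j for j = 3, …, 2.

Pick v_3 = (0, 0, 0, 1)ᵀ.
Then v_2 = N · v_3 = (-2, -5, -5, 0)ᵀ.
Then v_1 = N · v_2 = (-1, -2, -2, 0)ᵀ.

Sanity check: (A − (-3)·I) v_1 = (0, 0, 0, 0)ᵀ = 0. ✓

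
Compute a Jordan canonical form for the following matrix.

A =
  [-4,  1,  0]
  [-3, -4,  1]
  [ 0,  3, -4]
J_3(-4)

The characteristic polynomial is
  det(x·I − A) = x^3 + 12*x^2 + 48*x + 64 = (x + 4)^3

Eigenvalues and multiplicities (the geometric multiplicity of λ is n − rank(A − λI), which equals the number of Jordan blocks for λ):
  λ = -4: algebraic multiplicity = 3, geometric multiplicity = 1

Determining the block sizes for each eigenvalue:
  λ = -4: one block (gm = 1), so the single block has size am = 3 → block sizes [3]

Assembling the blocks gives a Jordan form
J =
  [-4,  1,  0]
  [ 0, -4,  1]
  [ 0,  0, -4]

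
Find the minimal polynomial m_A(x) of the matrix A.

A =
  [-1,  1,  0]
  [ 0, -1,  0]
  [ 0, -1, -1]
x^2 + 2*x + 1

The characteristic polynomial is χ_A(x) = (x + 1)^3, so the eigenvalues are known. The minimal polynomial is
  m_A(x) = Π_λ (x − λ)^{k_λ}
where k_λ is the size of the *largest* Jordan block for λ (equivalently, the smallest k with (A − λI)^k v = 0 for every generalised eigenvector v of λ).

  λ = -1: largest Jordan block has size 2, contributing (x + 1)^2

So m_A(x) = (x + 1)^2 = x^2 + 2*x + 1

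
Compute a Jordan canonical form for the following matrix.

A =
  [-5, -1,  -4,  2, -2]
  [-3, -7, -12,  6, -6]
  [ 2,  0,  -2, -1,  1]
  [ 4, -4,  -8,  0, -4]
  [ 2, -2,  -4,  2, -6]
J_2(-4) ⊕ J_2(-4) ⊕ J_1(-4)

The characteristic polynomial is
  det(x·I − A) = x^5 + 20*x^4 + 160*x^3 + 640*x^2 + 1280*x + 1024 = (x + 4)^5

Eigenvalues and multiplicities (the geometric multiplicity of λ is n − rank(A − λI), which equals the number of Jordan blocks for λ):
  λ = -4: algebraic multiplicity = 5, geometric multiplicity = 3

Determining the block sizes for each eigenvalue:
  λ = -4: with am = 5 and gm = 3, the partition is not yet determined (e.g. several partitions of 5 into 3 parts exist). Let N = A − (-4)·I. Computing rank(N^1) = 2, rank(N^2) = 0; the number of blocks of size ≥ j is rank(N^{j−1}) − rank(N^j), giving [3, 2]. So we have 2 block(s) of size 2, 1 block(s) of size 1 → block sizes [2, 2, 1]

Assembling the blocks gives a Jordan form
J =
  [-4,  1,  0,  0,  0]
  [ 0, -4,  0,  0,  0]
  [ 0,  0, -4,  1,  0]
  [ 0,  0,  0, -4,  0]
  [ 0,  0,  0,  0, -4]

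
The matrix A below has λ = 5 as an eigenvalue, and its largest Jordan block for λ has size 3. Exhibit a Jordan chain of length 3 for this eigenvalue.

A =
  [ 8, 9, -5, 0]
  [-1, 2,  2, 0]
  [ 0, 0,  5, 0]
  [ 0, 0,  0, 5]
A Jordan chain for λ = 5 of length 3:
v_1 = (3, -1, 0, 0)ᵀ
v_2 = (-5, 2, 0, 0)ᵀ
v_3 = (0, 0, 1, 0)ᵀ

Let N = A − (5)·I. We want v_3 with N^3 v_3 = 0 but N^2 v_3 ≠ 0; then v_{j-1} := N · v_j for j = 3, …, 2.

Pick v_3 = (0, 0, 1, 0)ᵀ.
Then v_2 = N · v_3 = (-5, 2, 0, 0)ᵀ.
Then v_1 = N · v_2 = (3, -1, 0, 0)ᵀ.

Sanity check: (A − (5)·I) v_1 = (0, 0, 0, 0)ᵀ = 0. ✓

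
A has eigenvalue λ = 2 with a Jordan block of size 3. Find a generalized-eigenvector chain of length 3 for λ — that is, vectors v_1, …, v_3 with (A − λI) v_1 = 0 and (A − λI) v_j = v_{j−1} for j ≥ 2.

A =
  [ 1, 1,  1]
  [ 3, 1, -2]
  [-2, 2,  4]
A Jordan chain for λ = 2 of length 3:
v_1 = (2, -2, 4)ᵀ
v_2 = (-1, 3, -2)ᵀ
v_3 = (1, 0, 0)ᵀ

Let N = A − (2)·I. We want v_3 with N^3 v_3 = 0 but N^2 v_3 ≠ 0; then v_{j-1} := N · v_j for j = 3, …, 2.

Pick v_3 = (1, 0, 0)ᵀ.
Then v_2 = N · v_3 = (-1, 3, -2)ᵀ.
Then v_1 = N · v_2 = (2, -2, 4)ᵀ.

Sanity check: (A − (2)·I) v_1 = (0, 0, 0)ᵀ = 0. ✓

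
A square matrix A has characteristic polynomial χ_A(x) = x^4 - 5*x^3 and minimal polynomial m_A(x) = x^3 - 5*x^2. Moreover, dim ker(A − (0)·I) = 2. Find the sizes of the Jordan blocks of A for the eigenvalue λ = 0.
Block sizes for λ = 0: [2, 1]

Step 1 — from the characteristic polynomial, algebraic multiplicity of λ = 0 is 3. From dim ker(A − (0)·I) = 2, there are exactly 2 Jordan blocks for λ = 0.
Step 2 — from the minimal polynomial, the factor (x − 0)^2 tells us the largest block for λ = 0 has size 2.
Step 3 — with total size 3, 2 blocks, and largest block 2, the block sizes (in nonincreasing order) are [2, 1].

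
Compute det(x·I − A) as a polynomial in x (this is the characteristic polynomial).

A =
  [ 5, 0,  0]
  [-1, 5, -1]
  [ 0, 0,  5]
x^3 - 15*x^2 + 75*x - 125

Expanding det(x·I − A) (e.g. by cofactor expansion or by noting that A is similar to its Jordan form J, which has the same characteristic polynomial as A) gives
  χ_A(x) = x^3 - 15*x^2 + 75*x - 125
which factors as (x - 5)^3. The eigenvalues (with algebraic multiplicities) are λ = 5 with multiplicity 3.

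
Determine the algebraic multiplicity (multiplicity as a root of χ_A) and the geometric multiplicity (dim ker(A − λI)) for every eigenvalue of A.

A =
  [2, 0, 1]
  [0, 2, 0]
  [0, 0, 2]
λ = 2: alg = 3, geom = 2

Step 1 — factor the characteristic polynomial to read off the algebraic multiplicities:
  χ_A(x) = (x - 2)^3

Step 2 — compute geometric multiplicities via the rank-nullity identity g(λ) = n − rank(A − λI):
  rank(A − (2)·I) = 1, so dim ker(A − (2)·I) = n − 1 = 2

Summary:
  λ = 2: algebraic multiplicity = 3, geometric multiplicity = 2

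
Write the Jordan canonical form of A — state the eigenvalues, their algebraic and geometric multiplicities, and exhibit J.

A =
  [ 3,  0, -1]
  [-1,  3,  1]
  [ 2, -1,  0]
J_3(2)

The characteristic polynomial is
  det(x·I − A) = x^3 - 6*x^2 + 12*x - 8 = (x - 2)^3

Eigenvalues and multiplicities (the geometric multiplicity of λ is n − rank(A − λI), which equals the number of Jordan blocks for λ):
  λ = 2: algebraic multiplicity = 3, geometric multiplicity = 1

Determining the block sizes for each eigenvalue:
  λ = 2: one block (gm = 1), so the single block has size am = 3 → block sizes [3]

Assembling the blocks gives a Jordan form
J =
  [2, 1, 0]
  [0, 2, 1]
  [0, 0, 2]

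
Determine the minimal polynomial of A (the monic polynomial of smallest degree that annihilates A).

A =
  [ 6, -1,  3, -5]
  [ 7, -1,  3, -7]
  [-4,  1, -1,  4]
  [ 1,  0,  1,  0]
x^3 - 3*x^2 + 3*x - 1

The characteristic polynomial is χ_A(x) = (x - 1)^4, so the eigenvalues are known. The minimal polynomial is
  m_A(x) = Π_λ (x − λ)^{k_λ}
where k_λ is the size of the *largest* Jordan block for λ (equivalently, the smallest k with (A − λI)^k v = 0 for every generalised eigenvector v of λ).

  λ = 1: largest Jordan block has size 3, contributing (x − 1)^3

So m_A(x) = (x - 1)^3 = x^3 - 3*x^2 + 3*x - 1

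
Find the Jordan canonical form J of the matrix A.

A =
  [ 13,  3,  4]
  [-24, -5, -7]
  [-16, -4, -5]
J_3(1)

The characteristic polynomial is
  det(x·I − A) = x^3 - 3*x^2 + 3*x - 1 = (x - 1)^3

Eigenvalues and multiplicities (the geometric multiplicity of λ is n − rank(A − λI), which equals the number of Jordan blocks for λ):
  λ = 1: algebraic multiplicity = 3, geometric multiplicity = 1

Determining the block sizes for each eigenvalue:
  λ = 1: one block (gm = 1), so the single block has size am = 3 → block sizes [3]

Assembling the blocks gives a Jordan form
J =
  [1, 1, 0]
  [0, 1, 1]
  [0, 0, 1]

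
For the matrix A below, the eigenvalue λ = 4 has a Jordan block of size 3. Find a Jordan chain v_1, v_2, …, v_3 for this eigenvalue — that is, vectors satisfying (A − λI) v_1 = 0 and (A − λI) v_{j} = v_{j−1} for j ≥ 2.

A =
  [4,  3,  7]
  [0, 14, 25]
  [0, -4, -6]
A Jordan chain for λ = 4 of length 3:
v_1 = (2, 0, 0)ᵀ
v_2 = (3, 10, -4)ᵀ
v_3 = (0, 1, 0)ᵀ

Let N = A − (4)·I. We want v_3 with N^3 v_3 = 0 but N^2 v_3 ≠ 0; then v_{j-1} := N · v_j for j = 3, …, 2.

Pick v_3 = (0, 1, 0)ᵀ.
Then v_2 = N · v_3 = (3, 10, -4)ᵀ.
Then v_1 = N · v_2 = (2, 0, 0)ᵀ.

Sanity check: (A − (4)·I) v_1 = (0, 0, 0)ᵀ = 0. ✓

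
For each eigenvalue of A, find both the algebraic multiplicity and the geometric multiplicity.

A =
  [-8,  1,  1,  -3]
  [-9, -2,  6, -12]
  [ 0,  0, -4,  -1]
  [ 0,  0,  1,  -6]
λ = -5: alg = 4, geom = 2

Step 1 — factor the characteristic polynomial to read off the algebraic multiplicities:
  χ_A(x) = (x + 5)^4

Step 2 — compute geometric multiplicities via the rank-nullity identity g(λ) = n − rank(A − λI):
  rank(A − (-5)·I) = 2, so dim ker(A − (-5)·I) = n − 2 = 2

Summary:
  λ = -5: algebraic multiplicity = 4, geometric multiplicity = 2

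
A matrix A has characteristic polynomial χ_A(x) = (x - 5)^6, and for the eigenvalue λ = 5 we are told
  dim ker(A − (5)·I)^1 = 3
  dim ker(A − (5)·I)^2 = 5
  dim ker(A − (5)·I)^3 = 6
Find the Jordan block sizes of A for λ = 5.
Block sizes for λ = 5: [3, 2, 1]

From the dimensions of kernels of powers, the number of Jordan blocks of size at least j is d_j − d_{j−1} where d_j = dim ker(N^j) (with d_0 = 0). Computing the differences gives [3, 2, 1].
The number of blocks of size exactly k is (#blocks of size ≥ k) − (#blocks of size ≥ k + 1), so the partition is: 1 block(s) of size 1, 1 block(s) of size 2, 1 block(s) of size 3.
In nonincreasing order the block sizes are [3, 2, 1].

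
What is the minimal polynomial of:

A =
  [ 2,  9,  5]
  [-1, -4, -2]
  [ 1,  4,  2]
x^3

The characteristic polynomial is χ_A(x) = x^3, so the eigenvalues are known. The minimal polynomial is
  m_A(x) = Π_λ (x − λ)^{k_λ}
where k_λ is the size of the *largest* Jordan block for λ (equivalently, the smallest k with (A − λI)^k v = 0 for every generalised eigenvector v of λ).

  λ = 0: largest Jordan block has size 3, contributing (x − 0)^3

So m_A(x) = x^3 = x^3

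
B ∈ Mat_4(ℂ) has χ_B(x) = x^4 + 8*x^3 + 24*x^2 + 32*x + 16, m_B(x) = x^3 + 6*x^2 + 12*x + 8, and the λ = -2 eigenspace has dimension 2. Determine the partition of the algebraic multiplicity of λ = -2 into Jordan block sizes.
Block sizes for λ = -2: [3, 1]

Step 1 — from the characteristic polynomial, algebraic multiplicity of λ = -2 is 4. From dim ker(B − (-2)·I) = 2, there are exactly 2 Jordan blocks for λ = -2.
Step 2 — from the minimal polynomial, the factor (x + 2)^3 tells us the largest block for λ = -2 has size 3.
Step 3 — with total size 4, 2 blocks, and largest block 3, the block sizes (in nonincreasing order) are [3, 1].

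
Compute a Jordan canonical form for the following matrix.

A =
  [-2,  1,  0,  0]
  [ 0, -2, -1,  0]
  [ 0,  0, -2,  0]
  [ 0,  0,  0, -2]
J_3(-2) ⊕ J_1(-2)

The characteristic polynomial is
  det(x·I − A) = x^4 + 8*x^3 + 24*x^2 + 32*x + 16 = (x + 2)^4

Eigenvalues and multiplicities (the geometric multiplicity of λ is n − rank(A − λI), which equals the number of Jordan blocks for λ):
  λ = -2: algebraic multiplicity = 4, geometric multiplicity = 2

Determining the block sizes for each eigenvalue:
  λ = -2: with am = 4 and gm = 2, the partition is not yet determined (e.g. several partitions of 4 into 2 parts exist). Let N = A − (-2)·I. Computing rank(N^1) = 2, rank(N^2) = 1, rank(N^3) = 0; the number of blocks of size ≥ j is rank(N^{j−1}) − rank(N^j), giving [2, 1, 1]. So we have 1 block(s) of size 3, 1 block(s) of size 1 → block sizes [3, 1]

Assembling the blocks gives a Jordan form
J =
  [-2,  1,  0,  0]
  [ 0, -2,  1,  0]
  [ 0,  0, -2,  0]
  [ 0,  0,  0, -2]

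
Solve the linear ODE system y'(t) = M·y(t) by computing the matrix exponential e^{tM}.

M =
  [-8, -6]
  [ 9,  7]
e^{tM} =
  [-2*exp(t) + 3*exp(-2*t), -2*exp(t) + 2*exp(-2*t)]
  [3*exp(t) - 3*exp(-2*t), 3*exp(t) - 2*exp(-2*t)]

Strategy: write M = P · J · P⁻¹ where J is a Jordan canonical form, so e^{tM} = P · e^{tJ} · P⁻¹, and e^{tJ} can be computed block-by-block.

M has Jordan form
J =
  [-2, 0]
  [ 0, 1]
(up to reordering of blocks).

Per-block formulas:
  For a 1×1 block at λ = -2: exp(t · [-2]) = [e^(-2t)].
  For a 1×1 block at λ = 1: exp(t · [1]) = [e^(1t)].

After assembling e^{tJ} and conjugating by P, we get:

e^{tM} =
  [-2*exp(t) + 3*exp(-2*t), -2*exp(t) + 2*exp(-2*t)]
  [3*exp(t) - 3*exp(-2*t), 3*exp(t) - 2*exp(-2*t)]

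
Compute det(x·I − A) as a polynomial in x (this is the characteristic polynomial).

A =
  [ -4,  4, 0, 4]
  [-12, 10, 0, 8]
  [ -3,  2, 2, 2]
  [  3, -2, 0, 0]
x^4 - 8*x^3 + 24*x^2 - 32*x + 16

Expanding det(x·I − A) (e.g. by cofactor expansion or by noting that A is similar to its Jordan form J, which has the same characteristic polynomial as A) gives
  χ_A(x) = x^4 - 8*x^3 + 24*x^2 - 32*x + 16
which factors as (x - 2)^4. The eigenvalues (with algebraic multiplicities) are λ = 2 with multiplicity 4.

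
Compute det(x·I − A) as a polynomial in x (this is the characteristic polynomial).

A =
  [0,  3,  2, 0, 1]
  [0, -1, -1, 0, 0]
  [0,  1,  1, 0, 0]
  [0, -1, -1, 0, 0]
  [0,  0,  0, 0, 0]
x^5

Expanding det(x·I − A) (e.g. by cofactor expansion or by noting that A is similar to its Jordan form J, which has the same characteristic polynomial as A) gives
  χ_A(x) = x^5
which factors as x^5. The eigenvalues (with algebraic multiplicities) are λ = 0 with multiplicity 5.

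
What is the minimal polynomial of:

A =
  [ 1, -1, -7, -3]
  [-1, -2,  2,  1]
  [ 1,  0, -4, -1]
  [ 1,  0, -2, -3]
x^3 + 6*x^2 + 12*x + 8

The characteristic polynomial is χ_A(x) = (x + 2)^4, so the eigenvalues are known. The minimal polynomial is
  m_A(x) = Π_λ (x − λ)^{k_λ}
where k_λ is the size of the *largest* Jordan block for λ (equivalently, the smallest k with (A − λI)^k v = 0 for every generalised eigenvector v of λ).

  λ = -2: largest Jordan block has size 3, contributing (x + 2)^3

So m_A(x) = (x + 2)^3 = x^3 + 6*x^2 + 12*x + 8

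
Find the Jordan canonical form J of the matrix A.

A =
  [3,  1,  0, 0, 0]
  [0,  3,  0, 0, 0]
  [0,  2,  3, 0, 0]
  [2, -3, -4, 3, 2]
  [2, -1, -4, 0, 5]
J_2(3) ⊕ J_1(3) ⊕ J_1(3) ⊕ J_1(5)

The characteristic polynomial is
  det(x·I − A) = x^5 - 17*x^4 + 114*x^3 - 378*x^2 + 621*x - 405 = (x - 5)*(x - 3)^4

Eigenvalues and multiplicities (the geometric multiplicity of λ is n − rank(A − λI), which equals the number of Jordan blocks for λ):
  λ = 3: algebraic multiplicity = 4, geometric multiplicity = 3
  λ = 5: algebraic multiplicity = 1, geometric multiplicity = 1

Determining the block sizes for each eigenvalue:
  λ = 3: 3 blocks summing to 4 forces exactly one block of size 2 and the rest size 1 → block sizes [2, 1, 1]
  λ = 5: one block (gm = 1), so the single block has size am = 1 → block sizes [1]

Assembling the blocks gives a Jordan form
J =
  [3, 1, 0, 0, 0]
  [0, 3, 0, 0, 0]
  [0, 0, 3, 0, 0]
  [0, 0, 0, 3, 0]
  [0, 0, 0, 0, 5]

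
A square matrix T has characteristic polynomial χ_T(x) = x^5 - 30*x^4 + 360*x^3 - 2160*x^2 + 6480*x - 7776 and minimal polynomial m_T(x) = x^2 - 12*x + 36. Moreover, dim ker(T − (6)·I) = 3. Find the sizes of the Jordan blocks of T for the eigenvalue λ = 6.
Block sizes for λ = 6: [2, 2, 1]

Step 1 — from the characteristic polynomial, algebraic multiplicity of λ = 6 is 5. From dim ker(T − (6)·I) = 3, there are exactly 3 Jordan blocks for λ = 6.
Step 2 — from the minimal polynomial, the factor (x − 6)^2 tells us the largest block for λ = 6 has size 2.
Step 3 — with total size 5, 3 blocks, and largest block 2, the block sizes (in nonincreasing order) are [2, 2, 1].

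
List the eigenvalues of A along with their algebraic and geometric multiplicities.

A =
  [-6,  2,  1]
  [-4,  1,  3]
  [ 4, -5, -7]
λ = -4: alg = 3, geom = 1

Step 1 — factor the characteristic polynomial to read off the algebraic multiplicities:
  χ_A(x) = (x + 4)^3

Step 2 — compute geometric multiplicities via the rank-nullity identity g(λ) = n − rank(A − λI):
  rank(A − (-4)·I) = 2, so dim ker(A − (-4)·I) = n − 2 = 1

Summary:
  λ = -4: algebraic multiplicity = 3, geometric multiplicity = 1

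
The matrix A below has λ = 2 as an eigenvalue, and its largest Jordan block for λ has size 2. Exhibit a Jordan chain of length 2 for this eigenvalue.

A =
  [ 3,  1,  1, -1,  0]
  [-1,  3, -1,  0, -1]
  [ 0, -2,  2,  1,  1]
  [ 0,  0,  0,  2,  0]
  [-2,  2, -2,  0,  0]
A Jordan chain for λ = 2 of length 2:
v_1 = (1, -1, 0, 0, -2)ᵀ
v_2 = (1, 0, 0, 0, 0)ᵀ

Let N = A − (2)·I. We want v_2 with N^2 v_2 = 0 but N^1 v_2 ≠ 0; then v_{j-1} := N · v_j for j = 2, …, 2.

Pick v_2 = (1, 0, 0, 0, 0)ᵀ.
Then v_1 = N · v_2 = (1, -1, 0, 0, -2)ᵀ.

Sanity check: (A − (2)·I) v_1 = (0, 0, 0, 0, 0)ᵀ = 0. ✓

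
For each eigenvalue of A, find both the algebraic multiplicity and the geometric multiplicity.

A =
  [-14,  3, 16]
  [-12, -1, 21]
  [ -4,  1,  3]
λ = -4: alg = 3, geom = 1

Step 1 — factor the characteristic polynomial to read off the algebraic multiplicities:
  χ_A(x) = (x + 4)^3

Step 2 — compute geometric multiplicities via the rank-nullity identity g(λ) = n − rank(A − λI):
  rank(A − (-4)·I) = 2, so dim ker(A − (-4)·I) = n − 2 = 1

Summary:
  λ = -4: algebraic multiplicity = 3, geometric multiplicity = 1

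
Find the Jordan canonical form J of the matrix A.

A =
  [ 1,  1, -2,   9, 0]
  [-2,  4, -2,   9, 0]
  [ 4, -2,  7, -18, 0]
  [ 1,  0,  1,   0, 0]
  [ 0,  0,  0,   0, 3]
J_3(3) ⊕ J_1(3) ⊕ J_1(3)

The characteristic polynomial is
  det(x·I − A) = x^5 - 15*x^4 + 90*x^3 - 270*x^2 + 405*x - 243 = (x - 3)^5

Eigenvalues and multiplicities (the geometric multiplicity of λ is n − rank(A − λI), which equals the number of Jordan blocks for λ):
  λ = 3: algebraic multiplicity = 5, geometric multiplicity = 3

Determining the block sizes for each eigenvalue:
  λ = 3: with am = 5 and gm = 3, the partition is not yet determined (e.g. several partitions of 5 into 3 parts exist). Let N = A − (3)·I. Computing rank(N^1) = 2, rank(N^2) = 1, rank(N^3) = 0; the number of blocks of size ≥ j is rank(N^{j−1}) − rank(N^j), giving [3, 1, 1]. So we have 1 block(s) of size 3, 2 block(s) of size 1 → block sizes [3, 1, 1]

Assembling the blocks gives a Jordan form
J =
  [3, 1, 0, 0, 0]
  [0, 3, 1, 0, 0]
  [0, 0, 3, 0, 0]
  [0, 0, 0, 3, 0]
  [0, 0, 0, 0, 3]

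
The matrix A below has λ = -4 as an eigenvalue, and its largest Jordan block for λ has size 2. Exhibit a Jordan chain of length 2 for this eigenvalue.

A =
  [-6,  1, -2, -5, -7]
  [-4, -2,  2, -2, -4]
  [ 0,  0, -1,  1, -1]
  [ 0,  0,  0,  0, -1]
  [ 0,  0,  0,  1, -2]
A Jordan chain for λ = -4 of length 2:
v_1 = (-2, -4, 0, 0, 0)ᵀ
v_2 = (1, 0, 0, 0, 0)ᵀ

Let N = A − (-4)·I. We want v_2 with N^2 v_2 = 0 but N^1 v_2 ≠ 0; then v_{j-1} := N · v_j for j = 2, …, 2.

Pick v_2 = (1, 0, 0, 0, 0)ᵀ.
Then v_1 = N · v_2 = (-2, -4, 0, 0, 0)ᵀ.

Sanity check: (A − (-4)·I) v_1 = (0, 0, 0, 0, 0)ᵀ = 0. ✓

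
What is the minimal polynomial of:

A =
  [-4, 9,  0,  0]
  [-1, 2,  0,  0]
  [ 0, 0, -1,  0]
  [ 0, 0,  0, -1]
x^2 + 2*x + 1

The characteristic polynomial is χ_A(x) = (x + 1)^4, so the eigenvalues are known. The minimal polynomial is
  m_A(x) = Π_λ (x − λ)^{k_λ}
where k_λ is the size of the *largest* Jordan block for λ (equivalently, the smallest k with (A − λI)^k v = 0 for every generalised eigenvector v of λ).

  λ = -1: largest Jordan block has size 2, contributing (x + 1)^2

So m_A(x) = (x + 1)^2 = x^2 + 2*x + 1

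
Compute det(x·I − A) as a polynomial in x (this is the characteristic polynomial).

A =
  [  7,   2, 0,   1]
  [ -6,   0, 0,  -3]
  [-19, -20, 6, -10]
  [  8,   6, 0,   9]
x^4 - 22*x^3 + 181*x^2 - 660*x + 900

Expanding det(x·I − A) (e.g. by cofactor expansion or by noting that A is similar to its Jordan form J, which has the same characteristic polynomial as A) gives
  χ_A(x) = x^4 - 22*x^3 + 181*x^2 - 660*x + 900
which factors as (x - 6)^2*(x - 5)^2. The eigenvalues (with algebraic multiplicities) are λ = 5 with multiplicity 2, λ = 6 with multiplicity 2.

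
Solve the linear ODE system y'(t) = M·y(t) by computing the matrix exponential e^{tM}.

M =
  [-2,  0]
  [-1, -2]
e^{tM} =
  [exp(-2*t), 0]
  [-t*exp(-2*t), exp(-2*t)]

Strategy: write M = P · J · P⁻¹ where J is a Jordan canonical form, so e^{tM} = P · e^{tJ} · P⁻¹, and e^{tJ} can be computed block-by-block.

M has Jordan form
J =
  [-2,  1]
  [ 0, -2]
(up to reordering of blocks).

Per-block formulas:
  For a 2×2 Jordan block J_2(-2): exp(t · J_2(-2)) = e^(-2t)·(I + t·N), where N is the 2×2 nilpotent shift.

After assembling e^{tJ} and conjugating by P, we get:

e^{tM} =
  [exp(-2*t), 0]
  [-t*exp(-2*t), exp(-2*t)]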